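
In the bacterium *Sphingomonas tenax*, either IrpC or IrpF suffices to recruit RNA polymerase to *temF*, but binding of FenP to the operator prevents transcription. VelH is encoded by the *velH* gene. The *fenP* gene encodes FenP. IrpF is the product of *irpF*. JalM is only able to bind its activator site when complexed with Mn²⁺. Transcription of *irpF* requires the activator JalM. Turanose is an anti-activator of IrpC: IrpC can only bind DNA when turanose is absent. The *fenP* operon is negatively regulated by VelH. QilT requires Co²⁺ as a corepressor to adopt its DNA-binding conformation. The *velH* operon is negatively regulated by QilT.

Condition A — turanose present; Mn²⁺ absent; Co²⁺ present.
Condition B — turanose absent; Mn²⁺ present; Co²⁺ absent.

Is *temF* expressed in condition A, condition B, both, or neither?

Condition A:
Turanose is present, so IrpC is inactive.
Mn²⁺ is absent, so JalM is inactive.
Required activator JalM is absent, so *irpF* is not transcribed.
So IrpF is not produced.
Co²⁺ is present, so QilT is active.
With repressor QilT bound, *velH* is not transcribed.
So VelH is not produced.
With no repressor bound, *fenP* is transcribed.
So FenP is produced and active.
With repressor FenP bound, *temF* is not transcribed.
→ *temF* is OFF in A.
Condition B:
Turanose is absent, so IrpC is active.
Mn²⁺ is present, so JalM is active.
No repressor is bound and JalM is active, so *irpF* is transcribed.
So IrpF is produced and active.
Co²⁺ is absent, so QilT is inactive.
With no repressor bound, *velH* is transcribed.
So VelH is produced and active.
With repressor VelH bound, *fenP* is not transcribed.
So FenP is not produced.
Activator IrpC is present, so *temF* is transcribed.
→ *temF* is ON in B.

B only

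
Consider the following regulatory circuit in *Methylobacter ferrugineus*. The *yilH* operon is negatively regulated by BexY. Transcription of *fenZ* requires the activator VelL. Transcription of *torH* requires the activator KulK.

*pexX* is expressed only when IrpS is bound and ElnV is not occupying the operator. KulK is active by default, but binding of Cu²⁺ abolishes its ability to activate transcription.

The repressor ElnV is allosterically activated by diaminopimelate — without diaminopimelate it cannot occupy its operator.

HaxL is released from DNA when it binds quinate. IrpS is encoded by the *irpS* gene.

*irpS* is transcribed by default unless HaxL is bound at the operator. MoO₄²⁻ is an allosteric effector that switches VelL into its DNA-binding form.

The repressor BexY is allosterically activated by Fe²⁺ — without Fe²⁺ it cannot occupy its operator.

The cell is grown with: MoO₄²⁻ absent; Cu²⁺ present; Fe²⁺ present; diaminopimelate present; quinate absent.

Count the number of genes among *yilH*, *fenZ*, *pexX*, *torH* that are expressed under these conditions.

Fe²⁺ is present, so BexY is active.
With repressor BexY bound, *yilH* is not transcribed.
→ *yilH* is OFF.
MoO₄²⁻ is absent, so VelL is inactive.
Required activator VelL is absent, so *fenZ* is not transcribed.
→ *fenZ* is OFF.
Diaminopimelate is present, so ElnV is active.
Quinate is absent, so HaxL is active.
With repressor HaxL bound, *irpS* is not transcribed.
So IrpS is not produced.
With repressor ElnV bound, *pexX* is not transcribed.
→ *pexX* is OFF.
Cu²⁺ is present, so KulK is inactive.
Required activator KulK is absent, so *torH* is not transcribed.
→ *torH* is OFF.
0 of the 4 genes are transcribed.

0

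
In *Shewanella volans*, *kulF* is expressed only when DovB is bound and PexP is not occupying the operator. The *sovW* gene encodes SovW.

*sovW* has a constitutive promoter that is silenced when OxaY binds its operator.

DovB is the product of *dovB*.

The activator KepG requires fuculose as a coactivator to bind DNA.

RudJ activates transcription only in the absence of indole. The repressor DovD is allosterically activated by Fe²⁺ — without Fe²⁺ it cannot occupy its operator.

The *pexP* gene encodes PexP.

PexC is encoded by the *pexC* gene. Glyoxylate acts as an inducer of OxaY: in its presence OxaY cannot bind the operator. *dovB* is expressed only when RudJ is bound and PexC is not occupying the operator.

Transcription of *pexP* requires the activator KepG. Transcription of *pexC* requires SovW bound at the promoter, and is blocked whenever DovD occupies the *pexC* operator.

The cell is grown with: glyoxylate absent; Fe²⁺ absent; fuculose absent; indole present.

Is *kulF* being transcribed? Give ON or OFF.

OFF

Indole is present, so RudJ is inactive.
Fe²⁺ is absent, so DovD is inactive.
Glyoxylate is absent, so OxaY is active.
With repressor OxaY bound, *sovW* is not transcribed.
So SovW is not produced.
Required activator SovW is absent, so *pexC* is not transcribed.
So PexC is not produced.
Required activator RudJ is absent, so *dovB* is not transcribed.
So DovB is not produced.
Fuculose is absent, so KepG is inactive.
Required activator KepG is absent, so *pexP* is not transcribed.
So PexP is not produced.
Required activator DovB is absent, so *kulF* is not transcribed.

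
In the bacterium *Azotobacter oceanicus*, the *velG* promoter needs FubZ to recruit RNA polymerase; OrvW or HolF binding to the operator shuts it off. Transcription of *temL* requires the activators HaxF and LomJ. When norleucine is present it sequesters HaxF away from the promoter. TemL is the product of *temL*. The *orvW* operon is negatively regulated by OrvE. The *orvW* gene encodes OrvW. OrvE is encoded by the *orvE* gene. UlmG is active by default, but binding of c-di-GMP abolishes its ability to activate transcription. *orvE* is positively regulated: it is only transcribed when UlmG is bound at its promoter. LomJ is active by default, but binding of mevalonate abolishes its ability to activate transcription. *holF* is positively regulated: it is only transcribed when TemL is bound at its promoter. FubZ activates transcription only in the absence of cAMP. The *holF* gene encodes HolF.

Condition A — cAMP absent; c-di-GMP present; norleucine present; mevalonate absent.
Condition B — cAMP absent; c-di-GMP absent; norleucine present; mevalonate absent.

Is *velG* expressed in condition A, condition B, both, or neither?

B only

Condition A:
cAMP is absent, so FubZ is active.
c-di-GMP is present, so UlmG is inactive.
Required activator UlmG is absent, so *orvE* is not transcribed.
So OrvE is not produced.
With no repressor bound, *orvW* is transcribed.
So OrvW is produced and active.
Norleucine is present, so HaxF is inactive.
Mevalonate is absent, so LomJ is active.
Required activator HaxF is absent, so *temL* is not transcribed.
So TemL is not produced.
Required activator TemL is absent, so *holF* is not transcribed.
So HolF is not produced.
With repressor OrvW bound, *velG* is not transcribed.
→ *velG* is OFF in A.
Condition B:
cAMP is absent, so FubZ is active.
c-di-GMP is absent, so UlmG is active.
No repressor is bound and UlmG is active, so *orvE* is transcribed.
So OrvE is produced and active.
With repressor OrvE bound, *orvW* is not transcribed.
So OrvW is not produced.
Norleucine is present, so HaxF is inactive.
Mevalonate is absent, so LomJ is active.
Required activator HaxF is absent, so *temL* is not transcribed.
So TemL is not produced.
Required activator TemL is absent, so *holF* is not transcribed.
So HolF is not produced.
No repressor is bound and FubZ is active, so *velG* is transcribed.
→ *velG* is ON in B.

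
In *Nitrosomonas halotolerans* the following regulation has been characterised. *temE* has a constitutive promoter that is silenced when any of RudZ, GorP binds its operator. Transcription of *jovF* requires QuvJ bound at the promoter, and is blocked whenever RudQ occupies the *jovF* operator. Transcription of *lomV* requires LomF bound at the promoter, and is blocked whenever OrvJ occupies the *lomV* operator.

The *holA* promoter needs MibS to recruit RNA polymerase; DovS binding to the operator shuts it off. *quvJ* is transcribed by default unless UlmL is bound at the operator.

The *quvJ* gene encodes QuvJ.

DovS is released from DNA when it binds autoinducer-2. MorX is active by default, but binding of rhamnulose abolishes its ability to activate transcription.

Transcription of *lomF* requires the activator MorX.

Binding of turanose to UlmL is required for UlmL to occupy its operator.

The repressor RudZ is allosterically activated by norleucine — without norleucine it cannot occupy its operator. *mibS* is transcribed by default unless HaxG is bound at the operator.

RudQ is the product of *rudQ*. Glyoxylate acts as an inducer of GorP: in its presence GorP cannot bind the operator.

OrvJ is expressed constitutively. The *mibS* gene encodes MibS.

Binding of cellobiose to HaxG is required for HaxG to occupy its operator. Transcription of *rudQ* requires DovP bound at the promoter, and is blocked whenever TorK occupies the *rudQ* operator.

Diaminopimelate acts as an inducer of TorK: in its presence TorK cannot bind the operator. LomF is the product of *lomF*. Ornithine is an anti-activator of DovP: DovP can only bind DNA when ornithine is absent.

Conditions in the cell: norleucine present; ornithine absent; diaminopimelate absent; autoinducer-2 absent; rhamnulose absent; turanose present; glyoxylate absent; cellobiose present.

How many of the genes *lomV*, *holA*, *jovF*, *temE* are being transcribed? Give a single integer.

0

OrvJ is produced constitutively and is active.
Rhamnulose is absent, so MorX is active.
No repressor is bound and MorX is active, so *lomF* is transcribed.
So LomF is produced and active.
With repressor OrvJ bound, *lomV* is not transcribed.
→ *lomV* is OFF.
Cellobiose is present, so HaxG is active.
With repressor HaxG bound, *mibS* is not transcribed.
So MibS is not produced.
Autoinducer-2 is absent, so DovS is active.
With repressor DovS bound, *holA* is not transcribed.
→ *holA* is OFF.
Turanose is present, so UlmL is active.
With repressor UlmL bound, *quvJ* is not transcribed.
So QuvJ is not produced.
Diaminopimelate is absent, so TorK is active.
Ornithine is absent, so DovP is active.
With repressor TorK bound, *rudQ* is not transcribed.
So RudQ is not produced.
Required activator QuvJ is absent, so *jovF* is not transcribed.
→ *jovF* is OFF.
Norleucine is present, so RudZ is active.
Glyoxylate is absent, so GorP is active.
With repressor RudZ bound, *temE* is not transcribed.
→ *temE* is OFF.
0 of the 4 genes are transcribed.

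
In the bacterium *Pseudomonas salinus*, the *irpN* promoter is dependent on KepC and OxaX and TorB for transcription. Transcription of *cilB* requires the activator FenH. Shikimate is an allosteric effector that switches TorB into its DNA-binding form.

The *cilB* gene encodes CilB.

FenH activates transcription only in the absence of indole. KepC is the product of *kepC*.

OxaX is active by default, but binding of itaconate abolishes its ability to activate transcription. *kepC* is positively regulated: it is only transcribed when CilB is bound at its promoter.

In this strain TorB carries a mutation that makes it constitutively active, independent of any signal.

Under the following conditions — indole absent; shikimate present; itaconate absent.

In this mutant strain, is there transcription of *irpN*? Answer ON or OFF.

ON

Indole is absent, so FenH is active.
No repressor is bound and FenH is active, so *cilB* is transcribed.
So CilB is produced and active.
No repressor is bound and CilB is active, so *kepC* is transcribed.
So KepC is produced and active.
Itaconate is absent, so OxaX is active.
TorB is constitutively active in this strain.
No repressor is bound and KepC and OxaX and TorB are active, so *irpN* is transcribed.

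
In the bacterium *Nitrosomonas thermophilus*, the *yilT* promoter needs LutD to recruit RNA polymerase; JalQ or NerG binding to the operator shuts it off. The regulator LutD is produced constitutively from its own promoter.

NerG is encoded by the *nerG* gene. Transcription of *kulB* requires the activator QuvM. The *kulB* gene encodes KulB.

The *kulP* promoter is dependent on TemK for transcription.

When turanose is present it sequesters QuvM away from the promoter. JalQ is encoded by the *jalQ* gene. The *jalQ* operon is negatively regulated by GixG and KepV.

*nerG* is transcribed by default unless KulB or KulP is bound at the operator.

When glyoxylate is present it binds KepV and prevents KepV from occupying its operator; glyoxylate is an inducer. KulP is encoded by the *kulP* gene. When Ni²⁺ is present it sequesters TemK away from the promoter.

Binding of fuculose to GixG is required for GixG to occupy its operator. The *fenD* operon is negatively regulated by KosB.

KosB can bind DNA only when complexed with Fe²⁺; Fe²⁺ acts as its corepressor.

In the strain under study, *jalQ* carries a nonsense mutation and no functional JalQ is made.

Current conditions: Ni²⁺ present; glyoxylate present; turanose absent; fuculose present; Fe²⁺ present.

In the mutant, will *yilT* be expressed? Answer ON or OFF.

JalQ is non-functional in this strain, so it has no effect.
Turanose is absent, so QuvM is active.
No repressor is bound and QuvM is active, so *kulB* is transcribed.
So KulB is produced and active.
Ni²⁺ is present, so TemK is inactive.
Required activator TemK is absent, so *kulP* is not transcribed.
So KulP is not produced.
With repressor KulB bound, *nerG* is not transcribed.
So NerG is not produced.
LutD is produced constitutively and is active.
No repressor is bound and LutD is active, so *yilT* is transcribed.

ON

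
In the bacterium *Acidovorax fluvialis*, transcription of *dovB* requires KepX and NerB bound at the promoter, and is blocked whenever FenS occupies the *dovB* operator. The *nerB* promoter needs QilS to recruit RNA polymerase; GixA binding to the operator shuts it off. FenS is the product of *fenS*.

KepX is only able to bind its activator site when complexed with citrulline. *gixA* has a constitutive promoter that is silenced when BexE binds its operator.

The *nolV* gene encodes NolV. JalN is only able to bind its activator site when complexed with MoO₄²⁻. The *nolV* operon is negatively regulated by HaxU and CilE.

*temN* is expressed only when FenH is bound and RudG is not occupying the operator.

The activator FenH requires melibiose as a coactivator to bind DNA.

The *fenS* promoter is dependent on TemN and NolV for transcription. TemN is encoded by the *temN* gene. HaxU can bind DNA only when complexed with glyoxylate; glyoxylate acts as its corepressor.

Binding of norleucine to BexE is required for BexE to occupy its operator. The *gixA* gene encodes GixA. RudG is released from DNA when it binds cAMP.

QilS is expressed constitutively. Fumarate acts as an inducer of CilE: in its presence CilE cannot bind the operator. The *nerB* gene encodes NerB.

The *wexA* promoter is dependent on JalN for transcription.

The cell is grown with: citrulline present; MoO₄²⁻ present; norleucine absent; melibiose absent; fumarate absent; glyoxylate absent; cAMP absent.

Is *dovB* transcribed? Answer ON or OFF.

Citrulline is present, so KepX is active.
Norleucine is absent, so BexE is inactive.
With no repressor bound, *gixA* is transcribed.
So GixA is produced and active.
QilS is produced constitutively and is active.
With repressor GixA bound, *nerB* is not transcribed.
So NerB is not produced.
Melibiose is absent, so FenH is inactive.
cAMP is absent, so RudG is active.
With repressor RudG bound, *temN* is not transcribed.
So TemN is not produced.
Glyoxylate is absent, so HaxU is inactive.
Fumarate is absent, so CilE is active.
With repressor CilE bound, *nolV* is not transcribed.
So NolV is not produced.
Required activator TemN is absent, so *fenS* is not transcribed.
So FenS is not produced.
Required activator NerB is absent, so *dovB* is not transcribed.

OFF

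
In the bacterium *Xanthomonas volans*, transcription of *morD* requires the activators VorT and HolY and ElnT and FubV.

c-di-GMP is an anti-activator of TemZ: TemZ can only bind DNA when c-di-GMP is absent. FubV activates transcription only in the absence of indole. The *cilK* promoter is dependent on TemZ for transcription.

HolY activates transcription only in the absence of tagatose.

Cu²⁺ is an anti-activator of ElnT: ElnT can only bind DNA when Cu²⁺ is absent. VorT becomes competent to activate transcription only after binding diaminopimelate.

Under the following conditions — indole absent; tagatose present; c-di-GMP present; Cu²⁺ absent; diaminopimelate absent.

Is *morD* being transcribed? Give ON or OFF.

Diaminopimelate is absent, so VorT is inactive.
Tagatose is present, so HolY is inactive.
Cu²⁺ is absent, so ElnT is active.
Indole is absent, so FubV is active.
Required activator VorT is absent, so *morD* is not transcribed.

OFF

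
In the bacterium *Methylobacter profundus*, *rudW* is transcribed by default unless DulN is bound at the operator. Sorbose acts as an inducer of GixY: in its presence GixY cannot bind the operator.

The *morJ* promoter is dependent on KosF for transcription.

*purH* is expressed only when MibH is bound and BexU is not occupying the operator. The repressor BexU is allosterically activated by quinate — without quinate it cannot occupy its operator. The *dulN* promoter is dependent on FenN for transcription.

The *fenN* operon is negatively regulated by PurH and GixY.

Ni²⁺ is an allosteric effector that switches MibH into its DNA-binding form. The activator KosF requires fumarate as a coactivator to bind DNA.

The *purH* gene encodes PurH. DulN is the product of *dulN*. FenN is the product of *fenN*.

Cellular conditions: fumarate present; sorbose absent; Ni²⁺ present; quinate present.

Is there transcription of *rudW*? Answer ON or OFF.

Ni²⁺ is present, so MibH is active.
Quinate is present, so BexU is active.
With repressor BexU bound, *purH* is not transcribed.
So PurH is not produced.
Sorbose is absent, so GixY is active.
With repressor GixY bound, *fenN* is not transcribed.
So FenN is not produced.
Required activator FenN is absent, so *dulN* is not transcribed.
So DulN is not produced.
With no repressor bound, *rudW* is transcribed.

ON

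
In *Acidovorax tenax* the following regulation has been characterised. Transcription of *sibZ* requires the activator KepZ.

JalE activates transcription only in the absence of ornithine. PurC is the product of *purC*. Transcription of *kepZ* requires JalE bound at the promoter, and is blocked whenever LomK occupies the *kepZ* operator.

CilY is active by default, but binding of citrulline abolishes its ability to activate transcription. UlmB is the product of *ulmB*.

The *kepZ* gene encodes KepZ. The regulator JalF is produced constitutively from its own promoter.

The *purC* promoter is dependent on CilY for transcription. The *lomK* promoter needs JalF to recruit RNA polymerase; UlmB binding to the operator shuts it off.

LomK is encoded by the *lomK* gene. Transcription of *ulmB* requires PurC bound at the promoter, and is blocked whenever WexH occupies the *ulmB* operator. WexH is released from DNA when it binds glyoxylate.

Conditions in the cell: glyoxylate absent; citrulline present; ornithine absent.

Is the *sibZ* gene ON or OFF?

Citrulline is present, so CilY is inactive.
Required activator CilY is absent, so *purC* is not transcribed.
So PurC is not produced.
Glyoxylate is absent, so WexH is active.
With repressor WexH bound, *ulmB* is not transcribed.
So UlmB is not produced.
JalF is produced constitutively and is active.
No repressor is bound and JalF is active, so *lomK* is transcribed.
So LomK is produced and active.
Ornithine is absent, so JalE is active.
With repressor LomK bound, *kepZ* is not transcribed.
So KepZ is not produced.
Required activator KepZ is absent, so *sibZ* is not transcribed.

OFF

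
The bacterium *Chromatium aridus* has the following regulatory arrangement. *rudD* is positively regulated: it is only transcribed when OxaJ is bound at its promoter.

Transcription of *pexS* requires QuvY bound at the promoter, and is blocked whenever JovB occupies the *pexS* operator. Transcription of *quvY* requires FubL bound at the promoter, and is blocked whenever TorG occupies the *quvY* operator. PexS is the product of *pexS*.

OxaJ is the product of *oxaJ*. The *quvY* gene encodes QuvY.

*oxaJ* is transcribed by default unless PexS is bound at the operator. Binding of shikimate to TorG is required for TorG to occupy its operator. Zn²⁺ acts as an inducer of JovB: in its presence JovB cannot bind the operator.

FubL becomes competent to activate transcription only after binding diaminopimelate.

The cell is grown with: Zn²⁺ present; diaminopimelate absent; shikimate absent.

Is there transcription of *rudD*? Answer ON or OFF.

ON

Diaminopimelate is absent, so FubL is inactive.
Shikimate is absent, so TorG is inactive.
Required activator FubL is absent, so *quvY* is not transcribed.
So QuvY is not produced.
Zn²⁺ is present, so JovB is inactive.
Required activator QuvY is absent, so *pexS* is not transcribed.
So PexS is not produced.
With no repressor bound, *oxaJ* is transcribed.
So OxaJ is produced and active.
No repressor is bound and OxaJ is active, so *rudD* is transcribed.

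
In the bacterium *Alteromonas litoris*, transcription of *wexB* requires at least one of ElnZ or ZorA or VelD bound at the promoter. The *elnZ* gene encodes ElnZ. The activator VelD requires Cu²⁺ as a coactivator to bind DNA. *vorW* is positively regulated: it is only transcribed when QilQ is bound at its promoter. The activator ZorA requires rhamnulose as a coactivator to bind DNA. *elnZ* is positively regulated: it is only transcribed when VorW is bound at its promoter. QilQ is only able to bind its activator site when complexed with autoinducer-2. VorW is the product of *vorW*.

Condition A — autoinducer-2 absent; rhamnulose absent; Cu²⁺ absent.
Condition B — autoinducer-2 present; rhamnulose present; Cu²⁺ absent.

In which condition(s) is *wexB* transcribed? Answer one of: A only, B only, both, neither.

Condition A:
Autoinducer-2 is absent, so QilQ is inactive.
Required activator QilQ is absent, so *vorW* is not transcribed.
So VorW is not produced.
Required activator VorW is absent, so *elnZ* is not transcribed.
So ElnZ is not produced.
Rhamnulose is absent, so ZorA is inactive.
Cu²⁺ is absent, so VelD is inactive.
No activator is available at the *wexB* promoter, so *wexB* is not transcribed.
→ *wexB* is OFF in A.
Condition B:
Autoinducer-2 is present, so QilQ is active.
No repressor is bound and QilQ is active, so *vorW* is transcribed.
So VorW is produced and active.
No repressor is bound and VorW is active, so *elnZ* is transcribed.
So ElnZ is produced and active.
Rhamnulose is present, so ZorA is active.
Cu²⁺ is absent, so VelD is inactive.
Activator ElnZ is present, so *wexB* is transcribed.
→ *wexB* is ON in B.

B only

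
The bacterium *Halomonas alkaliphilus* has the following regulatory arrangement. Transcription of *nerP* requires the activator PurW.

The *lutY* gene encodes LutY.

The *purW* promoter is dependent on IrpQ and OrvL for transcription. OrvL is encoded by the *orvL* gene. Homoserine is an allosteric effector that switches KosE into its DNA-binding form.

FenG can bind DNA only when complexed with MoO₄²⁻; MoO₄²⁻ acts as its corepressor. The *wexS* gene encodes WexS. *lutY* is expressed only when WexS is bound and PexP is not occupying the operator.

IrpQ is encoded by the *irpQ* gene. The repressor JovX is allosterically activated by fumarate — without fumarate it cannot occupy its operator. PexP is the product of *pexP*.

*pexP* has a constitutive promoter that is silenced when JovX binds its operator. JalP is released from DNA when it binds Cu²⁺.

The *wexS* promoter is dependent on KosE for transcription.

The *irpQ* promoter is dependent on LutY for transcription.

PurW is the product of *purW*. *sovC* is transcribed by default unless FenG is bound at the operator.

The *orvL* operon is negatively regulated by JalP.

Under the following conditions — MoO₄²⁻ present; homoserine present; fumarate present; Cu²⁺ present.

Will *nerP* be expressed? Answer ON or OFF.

Homoserine is present, so KosE is active.
No repressor is bound and KosE is active, so *wexS* is transcribed.
So WexS is produced and active.
Fumarate is present, so JovX is active.
With repressor JovX bound, *pexP* is not transcribed.
So PexP is not produced.
No repressor is bound and WexS is active, so *lutY* is transcribed.
So LutY is produced and active.
No repressor is bound and LutY is active, so *irpQ* is transcribed.
So IrpQ is produced and active.
Cu²⁺ is present, so JalP is inactive.
With no repressor bound, *orvL* is transcribed.
So OrvL is produced and active.
No repressor is bound and IrpQ and OrvL are active, so *purW* is transcribed.
So PurW is produced and active.
No repressor is bound and PurW is active, so *nerP* is transcribed.

ON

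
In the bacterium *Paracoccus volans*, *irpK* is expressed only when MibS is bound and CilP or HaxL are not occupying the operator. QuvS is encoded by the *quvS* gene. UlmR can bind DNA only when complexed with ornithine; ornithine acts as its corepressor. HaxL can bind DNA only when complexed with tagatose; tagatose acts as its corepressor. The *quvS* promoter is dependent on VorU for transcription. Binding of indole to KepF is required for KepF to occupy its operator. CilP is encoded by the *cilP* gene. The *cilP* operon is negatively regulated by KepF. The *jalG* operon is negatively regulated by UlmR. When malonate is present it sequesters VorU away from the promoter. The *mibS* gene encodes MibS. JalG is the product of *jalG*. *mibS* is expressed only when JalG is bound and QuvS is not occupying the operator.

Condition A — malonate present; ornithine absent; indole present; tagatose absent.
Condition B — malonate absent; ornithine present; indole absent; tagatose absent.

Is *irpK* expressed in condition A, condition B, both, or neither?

Condition A:
Malonate is present, so VorU is inactive.
Required activator VorU is absent, so *quvS* is not transcribed.
So QuvS is not produced.
Ornithine is absent, so UlmR is inactive.
With no repressor bound, *jalG* is transcribed.
So JalG is produced and active.
No repressor is bound and JalG is active, so *mibS* is transcribed.
So MibS is produced and active.
Indole is present, so KepF is active.
With repressor KepF bound, *cilP* is not transcribed.
So CilP is not produced.
Tagatose is absent, so HaxL is inactive.
No repressor is bound and MibS is active, so *irpK* is transcribed.
→ *irpK* is ON in A.
Condition B:
Malonate is absent, so VorU is active.
No repressor is bound and VorU is active, so *quvS* is transcribed.
So QuvS is produced and active.
Ornithine is present, so UlmR is active.
With repressor UlmR bound, *jalG* is not transcribed.
So JalG is not produced.
With repressor QuvS bound, *mibS* is not transcribed.
So MibS is not produced.
Indole is absent, so KepF is inactive.
With no repressor bound, *cilP* is transcribed.
So CilP is produced and active.
Tagatose is absent, so HaxL is inactive.
With repressor CilP bound, *irpK* is not transcribed.
→ *irpK* is OFF in B.

A only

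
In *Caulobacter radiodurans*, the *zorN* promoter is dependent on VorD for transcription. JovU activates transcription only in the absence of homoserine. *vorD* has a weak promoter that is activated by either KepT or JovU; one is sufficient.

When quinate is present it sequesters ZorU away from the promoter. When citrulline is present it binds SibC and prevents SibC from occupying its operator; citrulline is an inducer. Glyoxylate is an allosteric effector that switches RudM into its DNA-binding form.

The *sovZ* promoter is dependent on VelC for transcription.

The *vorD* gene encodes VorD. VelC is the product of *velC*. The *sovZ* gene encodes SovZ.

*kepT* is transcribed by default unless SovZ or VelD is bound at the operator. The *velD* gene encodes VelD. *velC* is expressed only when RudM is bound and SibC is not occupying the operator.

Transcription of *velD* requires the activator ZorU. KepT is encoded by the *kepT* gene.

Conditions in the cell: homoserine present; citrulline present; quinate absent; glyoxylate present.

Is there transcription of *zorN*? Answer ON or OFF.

OFF

Citrulline is present, so SibC is inactive.
Glyoxylate is present, so RudM is active.
No repressor is bound and RudM is active, so *velC* is transcribed.
So VelC is produced and active.
No repressor is bound and VelC is active, so *sovZ* is transcribed.
So SovZ is produced and active.
Quinate is absent, so ZorU is active.
No repressor is bound and ZorU is active, so *velD* is transcribed.
So VelD is produced and active.
With repressor SovZ bound, *kepT* is not transcribed.
So KepT is not produced.
Homoserine is present, so JovU is inactive.
No activator is available at the *vorD* promoter, so *vorD* is not transcribed.
So VorD is not produced.
Required activator VorD is absent, so *zorN* is not transcribed.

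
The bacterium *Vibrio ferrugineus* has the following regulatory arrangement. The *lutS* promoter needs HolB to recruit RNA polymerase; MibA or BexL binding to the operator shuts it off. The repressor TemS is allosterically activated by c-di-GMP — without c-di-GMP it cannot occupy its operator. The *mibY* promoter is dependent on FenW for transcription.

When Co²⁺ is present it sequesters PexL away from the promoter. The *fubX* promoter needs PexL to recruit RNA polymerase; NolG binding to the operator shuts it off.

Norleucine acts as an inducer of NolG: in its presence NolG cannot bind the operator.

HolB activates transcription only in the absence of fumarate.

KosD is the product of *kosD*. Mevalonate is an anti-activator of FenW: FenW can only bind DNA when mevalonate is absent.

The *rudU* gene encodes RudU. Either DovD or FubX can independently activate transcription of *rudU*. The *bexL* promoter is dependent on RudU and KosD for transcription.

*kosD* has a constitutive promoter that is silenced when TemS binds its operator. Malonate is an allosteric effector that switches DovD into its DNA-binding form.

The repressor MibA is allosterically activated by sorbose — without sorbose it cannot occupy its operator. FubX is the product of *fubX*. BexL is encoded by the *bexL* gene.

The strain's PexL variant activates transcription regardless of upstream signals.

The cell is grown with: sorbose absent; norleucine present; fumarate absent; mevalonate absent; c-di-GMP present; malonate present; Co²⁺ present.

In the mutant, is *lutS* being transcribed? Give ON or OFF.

ON

Sorbose is absent, so MibA is inactive.
Malonate is present, so DovD is active.
PexL is constitutively active in this strain.
Norleucine is present, so NolG is inactive.
No repressor is bound and PexL is active, so *fubX* is transcribed.
So FubX is produced and active.
Activator DovD is present, so *rudU* is transcribed.
So RudU is produced and active.
c-di-GMP is present, so TemS is active.
With repressor TemS bound, *kosD* is not transcribed.
So KosD is not produced.
Required activator KosD is absent, so *bexL* is not transcribed.
So BexL is not produced.
Fumarate is absent, so HolB is active.
No repressor is bound and HolB is active, so *lutS* is transcribed.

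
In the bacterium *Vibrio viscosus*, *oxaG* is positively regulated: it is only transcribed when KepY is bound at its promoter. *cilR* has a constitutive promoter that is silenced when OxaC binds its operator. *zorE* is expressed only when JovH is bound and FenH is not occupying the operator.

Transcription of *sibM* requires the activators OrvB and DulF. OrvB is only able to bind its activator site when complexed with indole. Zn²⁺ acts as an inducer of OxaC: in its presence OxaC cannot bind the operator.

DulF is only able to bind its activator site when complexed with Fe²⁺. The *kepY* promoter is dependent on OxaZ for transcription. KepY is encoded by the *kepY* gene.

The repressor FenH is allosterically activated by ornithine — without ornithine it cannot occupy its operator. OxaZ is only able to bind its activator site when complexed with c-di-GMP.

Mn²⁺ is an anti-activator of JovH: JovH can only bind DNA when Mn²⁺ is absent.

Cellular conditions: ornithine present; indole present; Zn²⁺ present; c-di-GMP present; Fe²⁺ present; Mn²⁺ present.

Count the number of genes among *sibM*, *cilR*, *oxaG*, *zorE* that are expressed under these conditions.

Indole is present, so OrvB is active.
Fe²⁺ is present, so DulF is active.
No repressor is bound and OrvB and DulF are active, so *sibM* is transcribed.
→ *sibM* is ON.
Zn²⁺ is present, so OxaC is inactive.
With no repressor bound, *cilR* is transcribed.
→ *cilR* is ON.
c-di-GMP is present, so OxaZ is active.
No repressor is bound and OxaZ is active, so *kepY* is transcribed.
So KepY is produced and active.
No repressor is bound and KepY is active, so *oxaG* is transcribed.
→ *oxaG* is ON.
Mn²⁺ is present, so JovH is inactive.
Ornithine is present, so FenH is active.
With repressor FenH bound, *zorE* is not transcribed.
→ *zorE* is OFF.
3 of the 4 genes are transcribed.

3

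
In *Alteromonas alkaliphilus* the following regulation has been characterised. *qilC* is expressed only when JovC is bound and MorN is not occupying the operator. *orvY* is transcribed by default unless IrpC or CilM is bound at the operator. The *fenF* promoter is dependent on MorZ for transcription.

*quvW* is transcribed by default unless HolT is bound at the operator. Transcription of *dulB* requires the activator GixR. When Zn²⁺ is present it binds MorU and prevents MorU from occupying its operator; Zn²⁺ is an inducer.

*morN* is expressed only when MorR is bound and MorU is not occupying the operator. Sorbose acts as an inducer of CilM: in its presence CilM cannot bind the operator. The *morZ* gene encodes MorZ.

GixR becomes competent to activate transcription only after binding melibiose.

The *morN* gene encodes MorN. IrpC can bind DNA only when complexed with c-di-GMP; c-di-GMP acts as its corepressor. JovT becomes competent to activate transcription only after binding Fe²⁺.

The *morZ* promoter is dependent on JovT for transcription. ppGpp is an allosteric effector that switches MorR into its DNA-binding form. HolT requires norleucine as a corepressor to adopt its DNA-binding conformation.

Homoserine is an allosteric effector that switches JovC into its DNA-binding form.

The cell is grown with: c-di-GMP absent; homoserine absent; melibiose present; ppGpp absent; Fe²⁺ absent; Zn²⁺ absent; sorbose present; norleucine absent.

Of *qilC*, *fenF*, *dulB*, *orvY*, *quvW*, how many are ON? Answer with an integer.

Homoserine is absent, so JovC is inactive.
ppGpp is absent, so MorR is inactive.
Zn²⁺ is absent, so MorU is active.
With repressor MorU bound, *morN* is not transcribed.
So MorN is not produced.
Required activator JovC is absent, so *qilC* is not transcribed.
→ *qilC* is OFF.
Fe²⁺ is absent, so JovT is inactive.
Required activator JovT is absent, so *morZ* is not transcribed.
So MorZ is not produced.
Required activator MorZ is absent, so *fenF* is not transcribed.
→ *fenF* is OFF.
Melibiose is present, so GixR is active.
No repressor is bound and GixR is active, so *dulB* is transcribed.
→ *dulB* is ON.
c-di-GMP is absent, so IrpC is inactive.
Sorbose is present, so CilM is inactive.
With no repressor bound, *orvY* is transcribed.
→ *orvY* is ON.
Norleucine is absent, so HolT is inactive.
With no repressor bound, *quvW* is transcribed.
→ *quvW* is ON.
3 of the 5 genes are transcribed.

3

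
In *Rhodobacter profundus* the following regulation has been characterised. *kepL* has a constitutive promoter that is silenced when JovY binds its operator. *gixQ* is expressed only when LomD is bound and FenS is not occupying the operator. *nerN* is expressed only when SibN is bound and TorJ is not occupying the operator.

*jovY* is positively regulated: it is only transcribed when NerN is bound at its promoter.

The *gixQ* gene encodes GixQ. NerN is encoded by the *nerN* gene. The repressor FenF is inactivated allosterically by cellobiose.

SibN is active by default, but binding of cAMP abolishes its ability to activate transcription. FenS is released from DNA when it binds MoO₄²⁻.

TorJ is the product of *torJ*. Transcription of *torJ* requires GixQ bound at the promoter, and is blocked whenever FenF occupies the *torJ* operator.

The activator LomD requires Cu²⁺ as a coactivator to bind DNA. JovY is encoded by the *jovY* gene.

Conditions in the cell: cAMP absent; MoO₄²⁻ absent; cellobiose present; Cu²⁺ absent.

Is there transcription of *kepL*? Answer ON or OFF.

Cu²⁺ is absent, so LomD is inactive.
MoO₄²⁻ is absent, so FenS is active.
With repressor FenS bound, *gixQ* is not transcribed.
So GixQ is not produced.
Cellobiose is present, so FenF is inactive.
Required activator GixQ is absent, so *torJ* is not transcribed.
So TorJ is not produced.
cAMP is absent, so SibN is active.
No repressor is bound and SibN is active, so *nerN* is transcribed.
So NerN is produced and active.
No repressor is bound and NerN is active, so *jovY* is transcribed.
So JovY is produced and active.
With repressor JovY bound, *kepL* is not transcribed.

OFF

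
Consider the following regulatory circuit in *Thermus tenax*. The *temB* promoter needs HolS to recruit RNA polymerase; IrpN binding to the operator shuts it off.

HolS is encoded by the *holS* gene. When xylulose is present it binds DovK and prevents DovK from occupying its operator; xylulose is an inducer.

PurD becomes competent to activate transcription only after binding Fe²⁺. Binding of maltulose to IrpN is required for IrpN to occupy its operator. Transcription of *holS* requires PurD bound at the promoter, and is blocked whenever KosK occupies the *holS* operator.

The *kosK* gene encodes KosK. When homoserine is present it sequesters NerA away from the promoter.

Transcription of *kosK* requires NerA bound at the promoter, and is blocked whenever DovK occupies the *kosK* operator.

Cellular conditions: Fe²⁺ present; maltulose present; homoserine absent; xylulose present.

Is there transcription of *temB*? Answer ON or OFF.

Maltulose is present, so IrpN is active.
Xylulose is present, so DovK is inactive.
Homoserine is absent, so NerA is active.
No repressor is bound and NerA is active, so *kosK* is transcribed.
So KosK is produced and active.
Fe²⁺ is present, so PurD is active.
With repressor KosK bound, *holS* is not transcribed.
So HolS is not produced.
With repressor IrpN bound, *temB* is not transcribed.

OFF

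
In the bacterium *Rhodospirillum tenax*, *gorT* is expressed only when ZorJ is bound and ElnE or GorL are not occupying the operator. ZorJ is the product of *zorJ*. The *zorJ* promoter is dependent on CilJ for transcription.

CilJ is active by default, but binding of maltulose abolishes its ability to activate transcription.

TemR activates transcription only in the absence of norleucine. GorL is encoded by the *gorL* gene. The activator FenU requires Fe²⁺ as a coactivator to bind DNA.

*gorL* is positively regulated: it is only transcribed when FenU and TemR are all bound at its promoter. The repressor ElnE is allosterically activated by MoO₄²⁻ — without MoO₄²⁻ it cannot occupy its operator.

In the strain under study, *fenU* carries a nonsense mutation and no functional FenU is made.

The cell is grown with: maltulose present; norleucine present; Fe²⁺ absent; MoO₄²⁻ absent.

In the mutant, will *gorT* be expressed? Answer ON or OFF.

OFF

Maltulose is present, so CilJ is inactive.
Required activator CilJ is absent, so *zorJ* is not transcribed.
So ZorJ is not produced.
MoO₄²⁻ is absent, so ElnE is inactive.
FenU is non-functional in this strain, so it has no effect.
Norleucine is present, so TemR is inactive.
Required activator FenU is absent, so *gorL* is not transcribed.
So GorL is not produced.
Required activator ZorJ is absent, so *gorT* is not transcribed.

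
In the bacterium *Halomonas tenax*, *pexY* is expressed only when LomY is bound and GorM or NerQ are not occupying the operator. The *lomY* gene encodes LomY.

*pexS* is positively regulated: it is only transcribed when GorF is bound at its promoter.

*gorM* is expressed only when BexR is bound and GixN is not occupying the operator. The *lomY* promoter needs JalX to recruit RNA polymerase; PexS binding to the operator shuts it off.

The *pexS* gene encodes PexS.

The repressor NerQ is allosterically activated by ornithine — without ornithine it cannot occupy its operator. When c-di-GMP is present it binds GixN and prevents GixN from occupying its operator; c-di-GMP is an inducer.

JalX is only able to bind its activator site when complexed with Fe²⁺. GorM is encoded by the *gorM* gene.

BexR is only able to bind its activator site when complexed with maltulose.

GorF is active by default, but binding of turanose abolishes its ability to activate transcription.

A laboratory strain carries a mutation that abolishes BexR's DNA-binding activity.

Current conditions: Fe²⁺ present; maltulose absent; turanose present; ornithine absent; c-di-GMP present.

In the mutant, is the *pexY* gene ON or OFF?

ON

Turanose is present, so GorF is inactive.
Required activator GorF is absent, so *pexS* is not transcribed.
So PexS is not produced.
Fe²⁺ is present, so JalX is active.
No repressor is bound and JalX is active, so *lomY* is transcribed.
So LomY is produced and active.
c-di-GMP is present, so GixN is inactive.
BexR is non-functional in this strain, so it has no effect.
Required activator BexR is absent, so *gorM* is not transcribed.
So GorM is not produced.
Ornithine is absent, so NerQ is inactive.
No repressor is bound and LomY is active, so *pexY* is transcribed.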